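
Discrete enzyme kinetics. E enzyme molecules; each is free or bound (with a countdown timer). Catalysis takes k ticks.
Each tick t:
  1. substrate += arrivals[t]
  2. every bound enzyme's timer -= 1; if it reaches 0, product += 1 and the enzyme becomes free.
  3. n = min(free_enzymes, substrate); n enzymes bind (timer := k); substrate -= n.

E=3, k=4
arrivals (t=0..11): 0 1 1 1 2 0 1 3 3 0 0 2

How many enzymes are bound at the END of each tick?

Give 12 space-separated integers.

Answer: 0 1 2 3 3 3 3 3 3 3 3 3

Derivation:
t=0: arr=0 -> substrate=0 bound=0 product=0
t=1: arr=1 -> substrate=0 bound=1 product=0
t=2: arr=1 -> substrate=0 bound=2 product=0
t=3: arr=1 -> substrate=0 bound=3 product=0
t=4: arr=2 -> substrate=2 bound=3 product=0
t=5: arr=0 -> substrate=1 bound=3 product=1
t=6: arr=1 -> substrate=1 bound=3 product=2
t=7: arr=3 -> substrate=3 bound=3 product=3
t=8: arr=3 -> substrate=6 bound=3 product=3
t=9: arr=0 -> substrate=5 bound=3 product=4
t=10: arr=0 -> substrate=4 bound=3 product=5
t=11: arr=2 -> substrate=5 bound=3 product=6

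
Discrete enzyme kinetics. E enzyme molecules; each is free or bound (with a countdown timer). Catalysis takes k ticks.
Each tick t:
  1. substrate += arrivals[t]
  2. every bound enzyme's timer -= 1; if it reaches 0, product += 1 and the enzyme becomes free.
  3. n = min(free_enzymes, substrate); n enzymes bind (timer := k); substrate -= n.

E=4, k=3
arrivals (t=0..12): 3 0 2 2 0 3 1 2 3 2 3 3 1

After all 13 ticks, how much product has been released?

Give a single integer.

t=0: arr=3 -> substrate=0 bound=3 product=0
t=1: arr=0 -> substrate=0 bound=3 product=0
t=2: arr=2 -> substrate=1 bound=4 product=0
t=3: arr=2 -> substrate=0 bound=4 product=3
t=4: arr=0 -> substrate=0 bound=4 product=3
t=5: arr=3 -> substrate=2 bound=4 product=4
t=6: arr=1 -> substrate=0 bound=4 product=7
t=7: arr=2 -> substrate=2 bound=4 product=7
t=8: arr=3 -> substrate=4 bound=4 product=8
t=9: arr=2 -> substrate=3 bound=4 product=11
t=10: arr=3 -> substrate=6 bound=4 product=11
t=11: arr=3 -> substrate=8 bound=4 product=12
t=12: arr=1 -> substrate=6 bound=4 product=15

Answer: 15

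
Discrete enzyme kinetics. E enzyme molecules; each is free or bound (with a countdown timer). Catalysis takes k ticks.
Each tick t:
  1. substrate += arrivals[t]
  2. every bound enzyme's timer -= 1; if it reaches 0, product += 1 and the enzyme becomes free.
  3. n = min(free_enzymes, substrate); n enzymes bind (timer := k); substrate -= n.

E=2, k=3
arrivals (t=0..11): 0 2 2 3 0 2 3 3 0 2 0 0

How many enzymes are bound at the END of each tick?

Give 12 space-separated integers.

Answer: 0 2 2 2 2 2 2 2 2 2 2 2

Derivation:
t=0: arr=0 -> substrate=0 bound=0 product=0
t=1: arr=2 -> substrate=0 bound=2 product=0
t=2: arr=2 -> substrate=2 bound=2 product=0
t=3: arr=3 -> substrate=5 bound=2 product=0
t=4: arr=0 -> substrate=3 bound=2 product=2
t=5: arr=2 -> substrate=5 bound=2 product=2
t=6: arr=3 -> substrate=8 bound=2 product=2
t=7: arr=3 -> substrate=9 bound=2 product=4
t=8: arr=0 -> substrate=9 bound=2 product=4
t=9: arr=2 -> substrate=11 bound=2 product=4
t=10: arr=0 -> substrate=9 bound=2 product=6
t=11: arr=0 -> substrate=9 bound=2 product=6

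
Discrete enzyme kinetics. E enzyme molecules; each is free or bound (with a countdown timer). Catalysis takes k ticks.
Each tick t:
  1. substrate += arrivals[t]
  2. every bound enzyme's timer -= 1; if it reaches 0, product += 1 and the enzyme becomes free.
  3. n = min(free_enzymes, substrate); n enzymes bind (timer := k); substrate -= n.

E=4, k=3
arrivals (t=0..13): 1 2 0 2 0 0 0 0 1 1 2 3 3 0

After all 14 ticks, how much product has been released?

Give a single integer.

t=0: arr=1 -> substrate=0 bound=1 product=0
t=1: arr=2 -> substrate=0 bound=3 product=0
t=2: arr=0 -> substrate=0 bound=3 product=0
t=3: arr=2 -> substrate=0 bound=4 product=1
t=4: arr=0 -> substrate=0 bound=2 product=3
t=5: arr=0 -> substrate=0 bound=2 product=3
t=6: arr=0 -> substrate=0 bound=0 product=5
t=7: arr=0 -> substrate=0 bound=0 product=5
t=8: arr=1 -> substrate=0 bound=1 product=5
t=9: arr=1 -> substrate=0 bound=2 product=5
t=10: arr=2 -> substrate=0 bound=4 product=5
t=11: arr=3 -> substrate=2 bound=4 product=6
t=12: arr=3 -> substrate=4 bound=4 product=7
t=13: arr=0 -> substrate=2 bound=4 product=9

Answer: 9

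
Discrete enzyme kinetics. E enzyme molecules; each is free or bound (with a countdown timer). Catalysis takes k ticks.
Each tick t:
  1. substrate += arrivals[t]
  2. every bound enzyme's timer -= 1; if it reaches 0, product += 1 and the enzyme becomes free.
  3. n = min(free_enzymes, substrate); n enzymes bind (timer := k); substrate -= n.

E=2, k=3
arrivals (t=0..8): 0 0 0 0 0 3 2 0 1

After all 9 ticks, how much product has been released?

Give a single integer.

t=0: arr=0 -> substrate=0 bound=0 product=0
t=1: arr=0 -> substrate=0 bound=0 product=0
t=2: arr=0 -> substrate=0 bound=0 product=0
t=3: arr=0 -> substrate=0 bound=0 product=0
t=4: arr=0 -> substrate=0 bound=0 product=0
t=5: arr=3 -> substrate=1 bound=2 product=0
t=6: arr=2 -> substrate=3 bound=2 product=0
t=7: arr=0 -> substrate=3 bound=2 product=0
t=8: arr=1 -> substrate=2 bound=2 product=2

Answer: 2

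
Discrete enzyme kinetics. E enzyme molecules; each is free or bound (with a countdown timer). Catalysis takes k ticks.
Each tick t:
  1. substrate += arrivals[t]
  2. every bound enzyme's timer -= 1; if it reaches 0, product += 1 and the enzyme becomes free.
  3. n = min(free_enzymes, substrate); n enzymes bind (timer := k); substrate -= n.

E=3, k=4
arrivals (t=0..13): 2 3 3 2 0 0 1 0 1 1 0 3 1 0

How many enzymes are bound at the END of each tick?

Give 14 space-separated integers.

Answer: 2 3 3 3 3 3 3 3 3 3 3 3 3 3

Derivation:
t=0: arr=2 -> substrate=0 bound=2 product=0
t=1: arr=3 -> substrate=2 bound=3 product=0
t=2: arr=3 -> substrate=5 bound=3 product=0
t=3: arr=2 -> substrate=7 bound=3 product=0
t=4: arr=0 -> substrate=5 bound=3 product=2
t=5: arr=0 -> substrate=4 bound=3 product=3
t=6: arr=1 -> substrate=5 bound=3 product=3
t=7: arr=0 -> substrate=5 bound=3 product=3
t=8: arr=1 -> substrate=4 bound=3 product=5
t=9: arr=1 -> substrate=4 bound=3 product=6
t=10: arr=0 -> substrate=4 bound=3 product=6
t=11: arr=3 -> substrate=7 bound=3 product=6
t=12: arr=1 -> substrate=6 bound=3 product=8
t=13: arr=0 -> substrate=5 bound=3 product=9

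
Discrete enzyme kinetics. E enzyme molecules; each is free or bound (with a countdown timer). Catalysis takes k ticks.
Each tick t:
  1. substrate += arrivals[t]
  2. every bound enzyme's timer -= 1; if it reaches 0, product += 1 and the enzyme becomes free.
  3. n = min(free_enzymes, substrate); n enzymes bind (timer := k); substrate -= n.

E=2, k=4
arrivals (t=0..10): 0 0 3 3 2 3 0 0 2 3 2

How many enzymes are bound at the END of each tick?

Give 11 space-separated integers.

Answer: 0 0 2 2 2 2 2 2 2 2 2

Derivation:
t=0: arr=0 -> substrate=0 bound=0 product=0
t=1: arr=0 -> substrate=0 bound=0 product=0
t=2: arr=3 -> substrate=1 bound=2 product=0
t=3: arr=3 -> substrate=4 bound=2 product=0
t=4: arr=2 -> substrate=6 bound=2 product=0
t=5: arr=3 -> substrate=9 bound=2 product=0
t=6: arr=0 -> substrate=7 bound=2 product=2
t=7: arr=0 -> substrate=7 bound=2 product=2
t=8: arr=2 -> substrate=9 bound=2 product=2
t=9: arr=3 -> substrate=12 bound=2 product=2
t=10: arr=2 -> substrate=12 bound=2 product=4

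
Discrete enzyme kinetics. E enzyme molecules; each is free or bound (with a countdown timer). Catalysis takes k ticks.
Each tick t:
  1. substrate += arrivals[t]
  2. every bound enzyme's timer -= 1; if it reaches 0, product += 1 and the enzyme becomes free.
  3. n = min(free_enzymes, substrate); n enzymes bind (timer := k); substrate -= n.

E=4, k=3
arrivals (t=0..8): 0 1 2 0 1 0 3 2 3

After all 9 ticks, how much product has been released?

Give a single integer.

Answer: 4

Derivation:
t=0: arr=0 -> substrate=0 bound=0 product=0
t=1: arr=1 -> substrate=0 bound=1 product=0
t=2: arr=2 -> substrate=0 bound=3 product=0
t=3: arr=0 -> substrate=0 bound=3 product=0
t=4: arr=1 -> substrate=0 bound=3 product=1
t=5: arr=0 -> substrate=0 bound=1 product=3
t=6: arr=3 -> substrate=0 bound=4 product=3
t=7: arr=2 -> substrate=1 bound=4 product=4
t=8: arr=3 -> substrate=4 bound=4 product=4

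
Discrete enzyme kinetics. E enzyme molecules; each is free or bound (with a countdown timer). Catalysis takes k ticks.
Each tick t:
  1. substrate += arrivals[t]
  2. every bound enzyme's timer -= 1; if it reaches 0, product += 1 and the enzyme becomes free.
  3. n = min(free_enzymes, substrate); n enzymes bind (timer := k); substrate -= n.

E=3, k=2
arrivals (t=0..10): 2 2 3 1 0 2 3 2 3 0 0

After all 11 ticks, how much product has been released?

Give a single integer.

t=0: arr=2 -> substrate=0 bound=2 product=0
t=1: arr=2 -> substrate=1 bound=3 product=0
t=2: arr=3 -> substrate=2 bound=3 product=2
t=3: arr=1 -> substrate=2 bound=3 product=3
t=4: arr=0 -> substrate=0 bound=3 product=5
t=5: arr=2 -> substrate=1 bound=3 product=6
t=6: arr=3 -> substrate=2 bound=3 product=8
t=7: arr=2 -> substrate=3 bound=3 product=9
t=8: arr=3 -> substrate=4 bound=3 product=11
t=9: arr=0 -> substrate=3 bound=3 product=12
t=10: arr=0 -> substrate=1 bound=3 product=14

Answer: 14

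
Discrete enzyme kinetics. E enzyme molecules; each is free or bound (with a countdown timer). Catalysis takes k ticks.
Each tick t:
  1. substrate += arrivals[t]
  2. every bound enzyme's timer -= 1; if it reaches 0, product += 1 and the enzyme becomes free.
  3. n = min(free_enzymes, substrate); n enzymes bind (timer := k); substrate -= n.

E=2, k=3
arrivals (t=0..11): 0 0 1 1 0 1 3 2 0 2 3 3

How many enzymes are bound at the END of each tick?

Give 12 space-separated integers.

Answer: 0 0 1 2 2 2 2 2 2 2 2 2

Derivation:
t=0: arr=0 -> substrate=0 bound=0 product=0
t=1: arr=0 -> substrate=0 bound=0 product=0
t=2: arr=1 -> substrate=0 bound=1 product=0
t=3: arr=1 -> substrate=0 bound=2 product=0
t=4: arr=0 -> substrate=0 bound=2 product=0
t=5: arr=1 -> substrate=0 bound=2 product=1
t=6: arr=3 -> substrate=2 bound=2 product=2
t=7: arr=2 -> substrate=4 bound=2 product=2
t=8: arr=0 -> substrate=3 bound=2 product=3
t=9: arr=2 -> substrate=4 bound=2 product=4
t=10: arr=3 -> substrate=7 bound=2 product=4
t=11: arr=3 -> substrate=9 bound=2 product=5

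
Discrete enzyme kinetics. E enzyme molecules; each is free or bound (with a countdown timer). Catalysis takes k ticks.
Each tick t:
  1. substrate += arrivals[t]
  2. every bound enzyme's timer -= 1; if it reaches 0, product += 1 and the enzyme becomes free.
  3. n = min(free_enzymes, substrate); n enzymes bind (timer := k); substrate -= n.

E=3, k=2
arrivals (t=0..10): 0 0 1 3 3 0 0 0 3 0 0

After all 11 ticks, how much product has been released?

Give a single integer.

t=0: arr=0 -> substrate=0 bound=0 product=0
t=1: arr=0 -> substrate=0 bound=0 product=0
t=2: arr=1 -> substrate=0 bound=1 product=0
t=3: arr=3 -> substrate=1 bound=3 product=0
t=4: arr=3 -> substrate=3 bound=3 product=1
t=5: arr=0 -> substrate=1 bound=3 product=3
t=6: arr=0 -> substrate=0 bound=3 product=4
t=7: arr=0 -> substrate=0 bound=1 product=6
t=8: arr=3 -> substrate=0 bound=3 product=7
t=9: arr=0 -> substrate=0 bound=3 product=7
t=10: arr=0 -> substrate=0 bound=0 product=10

Answer: 10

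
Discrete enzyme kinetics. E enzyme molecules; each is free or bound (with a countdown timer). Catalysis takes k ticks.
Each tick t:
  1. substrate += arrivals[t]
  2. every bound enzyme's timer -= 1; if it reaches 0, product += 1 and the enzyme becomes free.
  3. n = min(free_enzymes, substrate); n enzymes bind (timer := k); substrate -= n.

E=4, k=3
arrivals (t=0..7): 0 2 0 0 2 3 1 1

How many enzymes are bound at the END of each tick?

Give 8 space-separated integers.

t=0: arr=0 -> substrate=0 bound=0 product=0
t=1: arr=2 -> substrate=0 bound=2 product=0
t=2: arr=0 -> substrate=0 bound=2 product=0
t=3: arr=0 -> substrate=0 bound=2 product=0
t=4: arr=2 -> substrate=0 bound=2 product=2
t=5: arr=3 -> substrate=1 bound=4 product=2
t=6: arr=1 -> substrate=2 bound=4 product=2
t=7: arr=1 -> substrate=1 bound=4 product=4

Answer: 0 2 2 2 2 4 4 4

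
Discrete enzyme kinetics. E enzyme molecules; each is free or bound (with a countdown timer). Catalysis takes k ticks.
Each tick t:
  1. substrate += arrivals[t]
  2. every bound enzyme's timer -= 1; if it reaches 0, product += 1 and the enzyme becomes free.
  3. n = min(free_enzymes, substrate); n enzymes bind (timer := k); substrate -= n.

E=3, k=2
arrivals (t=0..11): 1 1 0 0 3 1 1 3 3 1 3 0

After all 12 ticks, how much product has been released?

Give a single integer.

Answer: 11

Derivation:
t=0: arr=1 -> substrate=0 bound=1 product=0
t=1: arr=1 -> substrate=0 bound=2 product=0
t=2: arr=0 -> substrate=0 bound=1 product=1
t=3: arr=0 -> substrate=0 bound=0 product=2
t=4: arr=3 -> substrate=0 bound=3 product=2
t=5: arr=1 -> substrate=1 bound=3 product=2
t=6: arr=1 -> substrate=0 bound=2 product=5
t=7: arr=3 -> substrate=2 bound=3 product=5
t=8: arr=3 -> substrate=3 bound=3 product=7
t=9: arr=1 -> substrate=3 bound=3 product=8
t=10: arr=3 -> substrate=4 bound=3 product=10
t=11: arr=0 -> substrate=3 bound=3 product=11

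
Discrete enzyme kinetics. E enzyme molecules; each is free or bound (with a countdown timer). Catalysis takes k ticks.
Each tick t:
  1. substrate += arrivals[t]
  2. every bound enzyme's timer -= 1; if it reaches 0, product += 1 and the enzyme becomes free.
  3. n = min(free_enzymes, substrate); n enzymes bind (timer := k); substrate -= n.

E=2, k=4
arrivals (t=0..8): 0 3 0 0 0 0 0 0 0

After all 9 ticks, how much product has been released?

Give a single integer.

Answer: 2

Derivation:
t=0: arr=0 -> substrate=0 bound=0 product=0
t=1: arr=3 -> substrate=1 bound=2 product=0
t=2: arr=0 -> substrate=1 bound=2 product=0
t=3: arr=0 -> substrate=1 bound=2 product=0
t=4: arr=0 -> substrate=1 bound=2 product=0
t=5: arr=0 -> substrate=0 bound=1 product=2
t=6: arr=0 -> substrate=0 bound=1 product=2
t=7: arr=0 -> substrate=0 bound=1 product=2
t=8: arr=0 -> substrate=0 bound=1 product=2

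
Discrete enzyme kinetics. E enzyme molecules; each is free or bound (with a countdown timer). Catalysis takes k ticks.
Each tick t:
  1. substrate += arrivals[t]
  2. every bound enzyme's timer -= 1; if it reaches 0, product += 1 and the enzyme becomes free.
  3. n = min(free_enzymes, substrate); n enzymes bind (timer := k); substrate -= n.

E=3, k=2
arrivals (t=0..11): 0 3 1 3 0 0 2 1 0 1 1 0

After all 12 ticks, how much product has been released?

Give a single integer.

t=0: arr=0 -> substrate=0 bound=0 product=0
t=1: arr=3 -> substrate=0 bound=3 product=0
t=2: arr=1 -> substrate=1 bound=3 product=0
t=3: arr=3 -> substrate=1 bound=3 product=3
t=4: arr=0 -> substrate=1 bound=3 product=3
t=5: arr=0 -> substrate=0 bound=1 product=6
t=6: arr=2 -> substrate=0 bound=3 product=6
t=7: arr=1 -> substrate=0 bound=3 product=7
t=8: arr=0 -> substrate=0 bound=1 product=9
t=9: arr=1 -> substrate=0 bound=1 product=10
t=10: arr=1 -> substrate=0 bound=2 product=10
t=11: arr=0 -> substrate=0 bound=1 product=11

Answer: 11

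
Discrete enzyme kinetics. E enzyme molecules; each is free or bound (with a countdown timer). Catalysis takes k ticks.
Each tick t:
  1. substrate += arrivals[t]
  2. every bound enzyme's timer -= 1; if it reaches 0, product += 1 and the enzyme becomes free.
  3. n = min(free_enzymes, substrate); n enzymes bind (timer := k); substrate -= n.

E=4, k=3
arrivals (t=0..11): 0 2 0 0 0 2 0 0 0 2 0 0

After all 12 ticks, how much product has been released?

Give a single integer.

Answer: 4

Derivation:
t=0: arr=0 -> substrate=0 bound=0 product=0
t=1: arr=2 -> substrate=0 bound=2 product=0
t=2: arr=0 -> substrate=0 bound=2 product=0
t=3: arr=0 -> substrate=0 bound=2 product=0
t=4: arr=0 -> substrate=0 bound=0 product=2
t=5: arr=2 -> substrate=0 bound=2 product=2
t=6: arr=0 -> substrate=0 bound=2 product=2
t=7: arr=0 -> substrate=0 bound=2 product=2
t=8: arr=0 -> substrate=0 bound=0 product=4
t=9: arr=2 -> substrate=0 bound=2 product=4
t=10: arr=0 -> substrate=0 bound=2 product=4
t=11: arr=0 -> substrate=0 bound=2 product=4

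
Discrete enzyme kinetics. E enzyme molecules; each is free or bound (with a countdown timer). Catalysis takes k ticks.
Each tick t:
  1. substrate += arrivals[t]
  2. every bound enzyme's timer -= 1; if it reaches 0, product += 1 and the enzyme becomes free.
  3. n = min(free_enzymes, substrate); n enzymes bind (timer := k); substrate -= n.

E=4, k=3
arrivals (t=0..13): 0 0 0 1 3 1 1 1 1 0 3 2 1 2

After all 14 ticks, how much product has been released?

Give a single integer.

t=0: arr=0 -> substrate=0 bound=0 product=0
t=1: arr=0 -> substrate=0 bound=0 product=0
t=2: arr=0 -> substrate=0 bound=0 product=0
t=3: arr=1 -> substrate=0 bound=1 product=0
t=4: arr=3 -> substrate=0 bound=4 product=0
t=5: arr=1 -> substrate=1 bound=4 product=0
t=6: arr=1 -> substrate=1 bound=4 product=1
t=7: arr=1 -> substrate=0 bound=3 product=4
t=8: arr=1 -> substrate=0 bound=4 product=4
t=9: arr=0 -> substrate=0 bound=3 product=5
t=10: arr=3 -> substrate=0 bound=4 product=7
t=11: arr=2 -> substrate=1 bound=4 product=8
t=12: arr=1 -> substrate=2 bound=4 product=8
t=13: arr=2 -> substrate=1 bound=4 product=11

Answer: 11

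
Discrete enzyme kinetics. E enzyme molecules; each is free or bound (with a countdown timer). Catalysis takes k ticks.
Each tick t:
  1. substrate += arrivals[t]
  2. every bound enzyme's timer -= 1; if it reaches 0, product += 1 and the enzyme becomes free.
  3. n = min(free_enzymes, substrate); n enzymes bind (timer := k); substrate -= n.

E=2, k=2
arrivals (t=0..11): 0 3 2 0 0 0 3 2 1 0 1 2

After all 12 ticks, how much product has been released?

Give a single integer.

Answer: 9

Derivation:
t=0: arr=0 -> substrate=0 bound=0 product=0
t=1: arr=3 -> substrate=1 bound=2 product=0
t=2: arr=2 -> substrate=3 bound=2 product=0
t=3: arr=0 -> substrate=1 bound=2 product=2
t=4: arr=0 -> substrate=1 bound=2 product=2
t=5: arr=0 -> substrate=0 bound=1 product=4
t=6: arr=3 -> substrate=2 bound=2 product=4
t=7: arr=2 -> substrate=3 bound=2 product=5
t=8: arr=1 -> substrate=3 bound=2 product=6
t=9: arr=0 -> substrate=2 bound=2 product=7
t=10: arr=1 -> substrate=2 bound=2 product=8
t=11: arr=2 -> substrate=3 bound=2 product=9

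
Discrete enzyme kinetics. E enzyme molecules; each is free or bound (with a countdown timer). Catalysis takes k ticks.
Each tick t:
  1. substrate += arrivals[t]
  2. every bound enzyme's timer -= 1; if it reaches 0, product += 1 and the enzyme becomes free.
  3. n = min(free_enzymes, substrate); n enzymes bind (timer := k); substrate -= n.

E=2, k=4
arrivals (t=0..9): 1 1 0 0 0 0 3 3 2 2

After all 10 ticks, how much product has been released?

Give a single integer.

t=0: arr=1 -> substrate=0 bound=1 product=0
t=1: arr=1 -> substrate=0 bound=2 product=0
t=2: arr=0 -> substrate=0 bound=2 product=0
t=3: arr=0 -> substrate=0 bound=2 product=0
t=4: arr=0 -> substrate=0 bound=1 product=1
t=5: arr=0 -> substrate=0 bound=0 product=2
t=6: arr=3 -> substrate=1 bound=2 product=2
t=7: arr=3 -> substrate=4 bound=2 product=2
t=8: arr=2 -> substrate=6 bound=2 product=2
t=9: arr=2 -> substrate=8 bound=2 product=2

Answer: 2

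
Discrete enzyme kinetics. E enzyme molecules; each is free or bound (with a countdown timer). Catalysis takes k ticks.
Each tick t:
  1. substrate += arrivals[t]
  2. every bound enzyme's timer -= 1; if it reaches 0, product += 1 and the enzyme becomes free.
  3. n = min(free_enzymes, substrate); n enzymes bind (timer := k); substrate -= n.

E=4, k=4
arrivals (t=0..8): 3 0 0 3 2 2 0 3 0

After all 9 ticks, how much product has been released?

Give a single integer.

Answer: 7

Derivation:
t=0: arr=3 -> substrate=0 bound=3 product=0
t=1: arr=0 -> substrate=0 bound=3 product=0
t=2: arr=0 -> substrate=0 bound=3 product=0
t=3: arr=3 -> substrate=2 bound=4 product=0
t=4: arr=2 -> substrate=1 bound=4 product=3
t=5: arr=2 -> substrate=3 bound=4 product=3
t=6: arr=0 -> substrate=3 bound=4 product=3
t=7: arr=3 -> substrate=5 bound=4 product=4
t=8: arr=0 -> substrate=2 bound=4 product=7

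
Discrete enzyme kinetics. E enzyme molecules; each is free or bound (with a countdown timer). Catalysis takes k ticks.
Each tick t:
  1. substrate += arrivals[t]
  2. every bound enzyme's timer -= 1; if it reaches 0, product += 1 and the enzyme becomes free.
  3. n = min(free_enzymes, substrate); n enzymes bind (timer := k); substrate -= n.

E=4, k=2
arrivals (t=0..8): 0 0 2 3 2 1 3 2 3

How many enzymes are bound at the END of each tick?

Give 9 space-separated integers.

t=0: arr=0 -> substrate=0 bound=0 product=0
t=1: arr=0 -> substrate=0 bound=0 product=0
t=2: arr=2 -> substrate=0 bound=2 product=0
t=3: arr=3 -> substrate=1 bound=4 product=0
t=4: arr=2 -> substrate=1 bound=4 product=2
t=5: arr=1 -> substrate=0 bound=4 product=4
t=6: arr=3 -> substrate=1 bound=4 product=6
t=7: arr=2 -> substrate=1 bound=4 product=8
t=8: arr=3 -> substrate=2 bound=4 product=10

Answer: 0 0 2 4 4 4 4 4 4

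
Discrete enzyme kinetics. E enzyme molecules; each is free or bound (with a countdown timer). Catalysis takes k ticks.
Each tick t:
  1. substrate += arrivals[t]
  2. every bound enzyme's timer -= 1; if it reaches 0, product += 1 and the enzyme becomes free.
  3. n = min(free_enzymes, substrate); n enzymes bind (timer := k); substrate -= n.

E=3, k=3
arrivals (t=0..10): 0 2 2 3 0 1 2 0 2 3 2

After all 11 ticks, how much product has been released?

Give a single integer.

Answer: 8

Derivation:
t=0: arr=0 -> substrate=0 bound=0 product=0
t=1: arr=2 -> substrate=0 bound=2 product=0
t=2: arr=2 -> substrate=1 bound=3 product=0
t=3: arr=3 -> substrate=4 bound=3 product=0
t=4: arr=0 -> substrate=2 bound=3 product=2
t=5: arr=1 -> substrate=2 bound=3 product=3
t=6: arr=2 -> substrate=4 bound=3 product=3
t=7: arr=0 -> substrate=2 bound=3 product=5
t=8: arr=2 -> substrate=3 bound=3 product=6
t=9: arr=3 -> substrate=6 bound=3 product=6
t=10: arr=2 -> substrate=6 bound=3 product=8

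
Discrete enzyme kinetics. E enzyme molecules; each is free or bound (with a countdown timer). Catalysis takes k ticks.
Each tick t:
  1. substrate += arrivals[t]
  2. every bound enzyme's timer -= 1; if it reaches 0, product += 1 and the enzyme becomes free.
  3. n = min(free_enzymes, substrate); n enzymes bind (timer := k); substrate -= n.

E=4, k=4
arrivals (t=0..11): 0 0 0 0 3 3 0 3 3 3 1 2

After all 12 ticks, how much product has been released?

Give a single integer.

Answer: 4

Derivation:
t=0: arr=0 -> substrate=0 bound=0 product=0
t=1: arr=0 -> substrate=0 bound=0 product=0
t=2: arr=0 -> substrate=0 bound=0 product=0
t=3: arr=0 -> substrate=0 bound=0 product=0
t=4: arr=3 -> substrate=0 bound=3 product=0
t=5: arr=3 -> substrate=2 bound=4 product=0
t=6: arr=0 -> substrate=2 bound=4 product=0
t=7: arr=3 -> substrate=5 bound=4 product=0
t=8: arr=3 -> substrate=5 bound=4 product=3
t=9: arr=3 -> substrate=7 bound=4 product=4
t=10: arr=1 -> substrate=8 bound=4 product=4
t=11: arr=2 -> substrate=10 bound=4 product=4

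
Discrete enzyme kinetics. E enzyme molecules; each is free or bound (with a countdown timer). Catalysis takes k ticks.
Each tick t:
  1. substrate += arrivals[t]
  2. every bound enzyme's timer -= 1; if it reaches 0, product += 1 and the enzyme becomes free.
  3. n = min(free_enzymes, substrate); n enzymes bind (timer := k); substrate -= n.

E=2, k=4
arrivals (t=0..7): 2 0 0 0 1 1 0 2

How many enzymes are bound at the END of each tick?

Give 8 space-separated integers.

Answer: 2 2 2 2 1 2 2 2

Derivation:
t=0: arr=2 -> substrate=0 bound=2 product=0
t=1: arr=0 -> substrate=0 bound=2 product=0
t=2: arr=0 -> substrate=0 bound=2 product=0
t=3: arr=0 -> substrate=0 bound=2 product=0
t=4: arr=1 -> substrate=0 bound=1 product=2
t=5: arr=1 -> substrate=0 bound=2 product=2
t=6: arr=0 -> substrate=0 bound=2 product=2
t=7: arr=2 -> substrate=2 bound=2 product=2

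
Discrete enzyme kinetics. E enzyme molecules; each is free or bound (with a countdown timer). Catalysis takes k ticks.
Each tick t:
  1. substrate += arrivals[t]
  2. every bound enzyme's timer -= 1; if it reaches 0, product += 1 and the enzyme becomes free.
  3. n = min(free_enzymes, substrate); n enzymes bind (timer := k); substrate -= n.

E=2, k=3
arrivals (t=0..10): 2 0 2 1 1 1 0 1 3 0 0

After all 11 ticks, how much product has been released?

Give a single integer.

Answer: 6

Derivation:
t=0: arr=2 -> substrate=0 bound=2 product=0
t=1: arr=0 -> substrate=0 bound=2 product=0
t=2: arr=2 -> substrate=2 bound=2 product=0
t=3: arr=1 -> substrate=1 bound=2 product=2
t=4: arr=1 -> substrate=2 bound=2 product=2
t=5: arr=1 -> substrate=3 bound=2 product=2
t=6: arr=0 -> substrate=1 bound=2 product=4
t=7: arr=1 -> substrate=2 bound=2 product=4
t=8: arr=3 -> substrate=5 bound=2 product=4
t=9: arr=0 -> substrate=3 bound=2 product=6
t=10: arr=0 -> substrate=3 bound=2 product=6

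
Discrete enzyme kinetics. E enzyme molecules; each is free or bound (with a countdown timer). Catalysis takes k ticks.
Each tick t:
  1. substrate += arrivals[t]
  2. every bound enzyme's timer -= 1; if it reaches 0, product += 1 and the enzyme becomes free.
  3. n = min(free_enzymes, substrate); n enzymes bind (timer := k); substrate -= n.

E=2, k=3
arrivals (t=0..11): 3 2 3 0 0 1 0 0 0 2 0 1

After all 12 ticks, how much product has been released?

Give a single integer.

t=0: arr=3 -> substrate=1 bound=2 product=0
t=1: arr=2 -> substrate=3 bound=2 product=0
t=2: arr=3 -> substrate=6 bound=2 product=0
t=3: arr=0 -> substrate=4 bound=2 product=2
t=4: arr=0 -> substrate=4 bound=2 product=2
t=5: arr=1 -> substrate=5 bound=2 product=2
t=6: arr=0 -> substrate=3 bound=2 product=4
t=7: arr=0 -> substrate=3 bound=2 product=4
t=8: arr=0 -> substrate=3 bound=2 product=4
t=9: arr=2 -> substrate=3 bound=2 product=6
t=10: arr=0 -> substrate=3 bound=2 product=6
t=11: arr=1 -> substrate=4 bound=2 product=6

Answer: 6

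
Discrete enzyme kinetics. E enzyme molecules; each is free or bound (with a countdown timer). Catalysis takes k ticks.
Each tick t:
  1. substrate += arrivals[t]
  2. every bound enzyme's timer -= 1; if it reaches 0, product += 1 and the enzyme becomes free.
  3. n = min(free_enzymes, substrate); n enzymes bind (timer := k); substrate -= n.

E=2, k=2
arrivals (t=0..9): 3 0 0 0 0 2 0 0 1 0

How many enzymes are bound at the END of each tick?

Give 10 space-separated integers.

t=0: arr=3 -> substrate=1 bound=2 product=0
t=1: arr=0 -> substrate=1 bound=2 product=0
t=2: arr=0 -> substrate=0 bound=1 product=2
t=3: arr=0 -> substrate=0 bound=1 product=2
t=4: arr=0 -> substrate=0 bound=0 product=3
t=5: arr=2 -> substrate=0 bound=2 product=3
t=6: arr=0 -> substrate=0 bound=2 product=3
t=7: arr=0 -> substrate=0 bound=0 product=5
t=8: arr=1 -> substrate=0 bound=1 product=5
t=9: arr=0 -> substrate=0 bound=1 product=5

Answer: 2 2 1 1 0 2 2 0 1 1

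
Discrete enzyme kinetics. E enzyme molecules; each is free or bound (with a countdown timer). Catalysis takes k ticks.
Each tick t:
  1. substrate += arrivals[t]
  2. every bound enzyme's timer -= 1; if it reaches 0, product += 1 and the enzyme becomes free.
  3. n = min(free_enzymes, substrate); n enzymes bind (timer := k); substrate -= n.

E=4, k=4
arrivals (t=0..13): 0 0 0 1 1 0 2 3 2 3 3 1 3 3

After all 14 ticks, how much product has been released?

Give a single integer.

t=0: arr=0 -> substrate=0 bound=0 product=0
t=1: arr=0 -> substrate=0 bound=0 product=0
t=2: arr=0 -> substrate=0 bound=0 product=0
t=3: arr=1 -> substrate=0 bound=1 product=0
t=4: arr=1 -> substrate=0 bound=2 product=0
t=5: arr=0 -> substrate=0 bound=2 product=0
t=6: arr=2 -> substrate=0 bound=4 product=0
t=7: arr=3 -> substrate=2 bound=4 product=1
t=8: arr=2 -> substrate=3 bound=4 product=2
t=9: arr=3 -> substrate=6 bound=4 product=2
t=10: arr=3 -> substrate=7 bound=4 product=4
t=11: arr=1 -> substrate=7 bound=4 product=5
t=12: arr=3 -> substrate=9 bound=4 product=6
t=13: arr=3 -> substrate=12 bound=4 product=6

Answer: 6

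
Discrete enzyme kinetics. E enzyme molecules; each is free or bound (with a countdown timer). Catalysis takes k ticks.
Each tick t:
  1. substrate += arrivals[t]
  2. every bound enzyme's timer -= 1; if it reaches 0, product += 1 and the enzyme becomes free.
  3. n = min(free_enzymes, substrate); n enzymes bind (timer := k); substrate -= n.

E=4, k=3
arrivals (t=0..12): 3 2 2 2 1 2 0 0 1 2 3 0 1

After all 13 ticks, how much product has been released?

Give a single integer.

t=0: arr=3 -> substrate=0 bound=3 product=0
t=1: arr=2 -> substrate=1 bound=4 product=0
t=2: arr=2 -> substrate=3 bound=4 product=0
t=3: arr=2 -> substrate=2 bound=4 product=3
t=4: arr=1 -> substrate=2 bound=4 product=4
t=5: arr=2 -> substrate=4 bound=4 product=4
t=6: arr=0 -> substrate=1 bound=4 product=7
t=7: arr=0 -> substrate=0 bound=4 product=8
t=8: arr=1 -> substrate=1 bound=4 product=8
t=9: arr=2 -> substrate=0 bound=4 product=11
t=10: arr=3 -> substrate=2 bound=4 product=12
t=11: arr=0 -> substrate=2 bound=4 product=12
t=12: arr=1 -> substrate=0 bound=4 product=15

Answer: 15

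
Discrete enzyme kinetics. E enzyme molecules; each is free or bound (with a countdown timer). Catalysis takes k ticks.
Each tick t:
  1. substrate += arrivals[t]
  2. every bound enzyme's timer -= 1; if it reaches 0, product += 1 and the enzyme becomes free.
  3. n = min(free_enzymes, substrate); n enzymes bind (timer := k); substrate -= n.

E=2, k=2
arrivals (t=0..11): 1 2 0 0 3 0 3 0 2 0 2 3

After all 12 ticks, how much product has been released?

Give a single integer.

Answer: 9

Derivation:
t=0: arr=1 -> substrate=0 bound=1 product=0
t=1: arr=2 -> substrate=1 bound=2 product=0
t=2: arr=0 -> substrate=0 bound=2 product=1
t=3: arr=0 -> substrate=0 bound=1 product=2
t=4: arr=3 -> substrate=1 bound=2 product=3
t=5: arr=0 -> substrate=1 bound=2 product=3
t=6: arr=3 -> substrate=2 bound=2 product=5
t=7: arr=0 -> substrate=2 bound=2 product=5
t=8: arr=2 -> substrate=2 bound=2 product=7
t=9: arr=0 -> substrate=2 bound=2 product=7
t=10: arr=2 -> substrate=2 bound=2 product=9
t=11: arr=3 -> substrate=5 bound=2 product=9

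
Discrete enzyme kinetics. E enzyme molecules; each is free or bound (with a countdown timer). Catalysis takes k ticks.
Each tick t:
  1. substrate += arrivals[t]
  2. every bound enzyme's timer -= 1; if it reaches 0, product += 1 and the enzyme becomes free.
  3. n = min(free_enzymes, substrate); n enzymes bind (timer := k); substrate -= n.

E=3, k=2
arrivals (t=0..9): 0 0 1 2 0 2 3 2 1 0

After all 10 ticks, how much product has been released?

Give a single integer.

Answer: 8

Derivation:
t=0: arr=0 -> substrate=0 bound=0 product=0
t=1: arr=0 -> substrate=0 bound=0 product=0
t=2: arr=1 -> substrate=0 bound=1 product=0
t=3: arr=2 -> substrate=0 bound=3 product=0
t=4: arr=0 -> substrate=0 bound=2 product=1
t=5: arr=2 -> substrate=0 bound=2 product=3
t=6: arr=3 -> substrate=2 bound=3 product=3
t=7: arr=2 -> substrate=2 bound=3 product=5
t=8: arr=1 -> substrate=2 bound=3 product=6
t=9: arr=0 -> substrate=0 bound=3 product=8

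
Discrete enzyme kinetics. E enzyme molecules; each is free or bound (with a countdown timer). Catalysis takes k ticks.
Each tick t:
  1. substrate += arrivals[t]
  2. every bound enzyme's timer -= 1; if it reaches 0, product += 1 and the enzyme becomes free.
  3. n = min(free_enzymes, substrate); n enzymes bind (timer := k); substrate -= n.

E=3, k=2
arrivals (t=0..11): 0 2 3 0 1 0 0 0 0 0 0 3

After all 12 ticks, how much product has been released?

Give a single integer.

Answer: 6

Derivation:
t=0: arr=0 -> substrate=0 bound=0 product=0
t=1: arr=2 -> substrate=0 bound=2 product=0
t=2: arr=3 -> substrate=2 bound=3 product=0
t=3: arr=0 -> substrate=0 bound=3 product=2
t=4: arr=1 -> substrate=0 bound=3 product=3
t=5: arr=0 -> substrate=0 bound=1 product=5
t=6: arr=0 -> substrate=0 bound=0 product=6
t=7: arr=0 -> substrate=0 bound=0 product=6
t=8: arr=0 -> substrate=0 bound=0 product=6
t=9: arr=0 -> substrate=0 bound=0 product=6
t=10: arr=0 -> substrate=0 bound=0 product=6
t=11: arr=3 -> substrate=0 bound=3 product=6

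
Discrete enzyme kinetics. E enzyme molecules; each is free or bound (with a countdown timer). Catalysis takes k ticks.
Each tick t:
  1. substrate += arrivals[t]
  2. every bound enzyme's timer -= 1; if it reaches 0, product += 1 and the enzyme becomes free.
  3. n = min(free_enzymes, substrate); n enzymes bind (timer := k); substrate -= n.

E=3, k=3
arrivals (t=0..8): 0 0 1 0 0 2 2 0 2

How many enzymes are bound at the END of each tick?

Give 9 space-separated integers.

Answer: 0 0 1 1 1 2 3 3 3

Derivation:
t=0: arr=0 -> substrate=0 bound=0 product=0
t=1: arr=0 -> substrate=0 bound=0 product=0
t=2: arr=1 -> substrate=0 bound=1 product=0
t=3: arr=0 -> substrate=0 bound=1 product=0
t=4: arr=0 -> substrate=0 bound=1 product=0
t=5: arr=2 -> substrate=0 bound=2 product=1
t=6: arr=2 -> substrate=1 bound=3 product=1
t=7: arr=0 -> substrate=1 bound=3 product=1
t=8: arr=2 -> substrate=1 bound=3 product=3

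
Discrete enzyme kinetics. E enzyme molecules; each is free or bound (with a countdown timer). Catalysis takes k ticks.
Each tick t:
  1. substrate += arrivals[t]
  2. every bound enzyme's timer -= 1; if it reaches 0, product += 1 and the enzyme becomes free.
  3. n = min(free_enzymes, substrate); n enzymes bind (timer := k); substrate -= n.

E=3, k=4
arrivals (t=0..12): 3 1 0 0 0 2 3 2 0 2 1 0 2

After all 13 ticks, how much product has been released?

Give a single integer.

t=0: arr=3 -> substrate=0 bound=3 product=0
t=1: arr=1 -> substrate=1 bound=3 product=0
t=2: arr=0 -> substrate=1 bound=3 product=0
t=3: arr=0 -> substrate=1 bound=3 product=0
t=4: arr=0 -> substrate=0 bound=1 product=3
t=5: arr=2 -> substrate=0 bound=3 product=3
t=6: arr=3 -> substrate=3 bound=3 product=3
t=7: arr=2 -> substrate=5 bound=3 product=3
t=8: arr=0 -> substrate=4 bound=3 product=4
t=9: arr=2 -> substrate=4 bound=3 product=6
t=10: arr=1 -> substrate=5 bound=3 product=6
t=11: arr=0 -> substrate=5 bound=3 product=6
t=12: arr=2 -> substrate=6 bound=3 product=7

Answer: 7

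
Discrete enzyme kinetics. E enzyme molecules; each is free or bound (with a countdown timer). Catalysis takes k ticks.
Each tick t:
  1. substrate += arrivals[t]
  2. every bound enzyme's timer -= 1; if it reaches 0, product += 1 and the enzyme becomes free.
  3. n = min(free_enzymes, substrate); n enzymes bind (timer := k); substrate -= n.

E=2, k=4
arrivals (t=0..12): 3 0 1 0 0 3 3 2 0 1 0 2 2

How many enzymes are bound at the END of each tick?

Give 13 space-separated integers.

Answer: 2 2 2 2 2 2 2 2 2 2 2 2 2

Derivation:
t=0: arr=3 -> substrate=1 bound=2 product=0
t=1: arr=0 -> substrate=1 bound=2 product=0
t=2: arr=1 -> substrate=2 bound=2 product=0
t=3: arr=0 -> substrate=2 bound=2 product=0
t=4: arr=0 -> substrate=0 bound=2 product=2
t=5: arr=3 -> substrate=3 bound=2 product=2
t=6: arr=3 -> substrate=6 bound=2 product=2
t=7: arr=2 -> substrate=8 bound=2 product=2
t=8: arr=0 -> substrate=6 bound=2 product=4
t=9: arr=1 -> substrate=7 bound=2 product=4
t=10: arr=0 -> substrate=7 bound=2 product=4
t=11: arr=2 -> substrate=9 bound=2 product=4
t=12: arr=2 -> substrate=9 bound=2 product=6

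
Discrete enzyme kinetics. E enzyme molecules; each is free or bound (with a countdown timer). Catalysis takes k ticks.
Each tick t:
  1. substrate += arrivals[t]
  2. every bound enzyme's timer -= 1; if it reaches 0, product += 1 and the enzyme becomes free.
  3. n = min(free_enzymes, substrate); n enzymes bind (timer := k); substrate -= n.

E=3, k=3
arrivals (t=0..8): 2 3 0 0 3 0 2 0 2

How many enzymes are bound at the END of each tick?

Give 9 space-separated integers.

t=0: arr=2 -> substrate=0 bound=2 product=0
t=1: arr=3 -> substrate=2 bound=3 product=0
t=2: arr=0 -> substrate=2 bound=3 product=0
t=3: arr=0 -> substrate=0 bound=3 product=2
t=4: arr=3 -> substrate=2 bound=3 product=3
t=5: arr=0 -> substrate=2 bound=3 product=3
t=6: arr=2 -> substrate=2 bound=3 product=5
t=7: arr=0 -> substrate=1 bound=3 product=6
t=8: arr=2 -> substrate=3 bound=3 product=6

Answer: 2 3 3 3 3 3 3 3 3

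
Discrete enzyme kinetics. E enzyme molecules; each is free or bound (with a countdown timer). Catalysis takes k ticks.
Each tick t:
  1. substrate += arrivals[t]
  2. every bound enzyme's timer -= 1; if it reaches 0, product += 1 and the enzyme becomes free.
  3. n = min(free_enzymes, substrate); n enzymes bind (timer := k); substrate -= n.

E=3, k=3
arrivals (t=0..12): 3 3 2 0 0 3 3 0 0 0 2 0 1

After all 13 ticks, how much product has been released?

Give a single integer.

t=0: arr=3 -> substrate=0 bound=3 product=0
t=1: arr=3 -> substrate=3 bound=3 product=0
t=2: arr=2 -> substrate=5 bound=3 product=0
t=3: arr=0 -> substrate=2 bound=3 product=3
t=4: arr=0 -> substrate=2 bound=3 product=3
t=5: arr=3 -> substrate=5 bound=3 product=3
t=6: arr=3 -> substrate=5 bound=3 product=6
t=7: arr=0 -> substrate=5 bound=3 product=6
t=8: arr=0 -> substrate=5 bound=3 product=6
t=9: arr=0 -> substrate=2 bound=3 product=9
t=10: arr=2 -> substrate=4 bound=3 product=9
t=11: arr=0 -> substrate=4 bound=3 product=9
t=12: arr=1 -> substrate=2 bound=3 product=12

Answer: 12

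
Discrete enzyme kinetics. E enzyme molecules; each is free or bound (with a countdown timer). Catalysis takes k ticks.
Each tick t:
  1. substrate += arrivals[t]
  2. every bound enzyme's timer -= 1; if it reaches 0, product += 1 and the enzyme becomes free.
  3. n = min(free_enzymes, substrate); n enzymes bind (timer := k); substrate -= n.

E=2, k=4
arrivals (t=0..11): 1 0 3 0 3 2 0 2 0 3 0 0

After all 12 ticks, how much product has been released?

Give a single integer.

t=0: arr=1 -> substrate=0 bound=1 product=0
t=1: arr=0 -> substrate=0 bound=1 product=0
t=2: arr=3 -> substrate=2 bound=2 product=0
t=3: arr=0 -> substrate=2 bound=2 product=0
t=4: arr=3 -> substrate=4 bound=2 product=1
t=5: arr=2 -> substrate=6 bound=2 product=1
t=6: arr=0 -> substrate=5 bound=2 product=2
t=7: arr=2 -> substrate=7 bound=2 product=2
t=8: arr=0 -> substrate=6 bound=2 product=3
t=9: arr=3 -> substrate=9 bound=2 product=3
t=10: arr=0 -> substrate=8 bound=2 product=4
t=11: arr=0 -> substrate=8 bound=2 product=4

Answer: 4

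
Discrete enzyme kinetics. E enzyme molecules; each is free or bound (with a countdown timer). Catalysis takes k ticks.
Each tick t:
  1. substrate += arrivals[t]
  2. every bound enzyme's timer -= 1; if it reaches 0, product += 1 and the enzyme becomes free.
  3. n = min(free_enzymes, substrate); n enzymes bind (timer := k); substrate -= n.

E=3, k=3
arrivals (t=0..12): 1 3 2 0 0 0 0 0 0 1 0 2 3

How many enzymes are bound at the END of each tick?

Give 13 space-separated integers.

Answer: 1 3 3 3 3 3 2 0 0 1 1 3 3

Derivation:
t=0: arr=1 -> substrate=0 bound=1 product=0
t=1: arr=3 -> substrate=1 bound=3 product=0
t=2: arr=2 -> substrate=3 bound=3 product=0
t=3: arr=0 -> substrate=2 bound=3 product=1
t=4: arr=0 -> substrate=0 bound=3 product=3
t=5: arr=0 -> substrate=0 bound=3 product=3
t=6: arr=0 -> substrate=0 bound=2 product=4
t=7: arr=0 -> substrate=0 bound=0 product=6
t=8: arr=0 -> substrate=0 bound=0 product=6
t=9: arr=1 -> substrate=0 bound=1 product=6
t=10: arr=0 -> substrate=0 bound=1 product=6
t=11: arr=2 -> substrate=0 bound=3 product=6
t=12: arr=3 -> substrate=2 bound=3 product=7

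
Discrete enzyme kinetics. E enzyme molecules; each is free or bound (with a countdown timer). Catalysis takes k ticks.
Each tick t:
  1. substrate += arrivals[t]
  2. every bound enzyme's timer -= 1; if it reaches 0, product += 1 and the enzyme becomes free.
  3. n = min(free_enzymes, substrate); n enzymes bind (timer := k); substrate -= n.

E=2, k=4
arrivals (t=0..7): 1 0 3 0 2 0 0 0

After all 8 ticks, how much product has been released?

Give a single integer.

t=0: arr=1 -> substrate=0 bound=1 product=0
t=1: arr=0 -> substrate=0 bound=1 product=0
t=2: arr=3 -> substrate=2 bound=2 product=0
t=3: arr=0 -> substrate=2 bound=2 product=0
t=4: arr=2 -> substrate=3 bound=2 product=1
t=5: arr=0 -> substrate=3 bound=2 product=1
t=6: arr=0 -> substrate=2 bound=2 product=2
t=7: arr=0 -> substrate=2 bound=2 product=2

Answer: 2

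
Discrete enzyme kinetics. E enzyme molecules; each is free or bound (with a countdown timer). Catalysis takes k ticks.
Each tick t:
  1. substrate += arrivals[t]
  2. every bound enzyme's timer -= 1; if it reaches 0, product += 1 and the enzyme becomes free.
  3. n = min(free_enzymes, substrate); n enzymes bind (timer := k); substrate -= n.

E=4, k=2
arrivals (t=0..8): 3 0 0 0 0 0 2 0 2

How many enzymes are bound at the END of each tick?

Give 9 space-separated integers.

t=0: arr=3 -> substrate=0 bound=3 product=0
t=1: arr=0 -> substrate=0 bound=3 product=0
t=2: arr=0 -> substrate=0 bound=0 product=3
t=3: arr=0 -> substrate=0 bound=0 product=3
t=4: arr=0 -> substrate=0 bound=0 product=3
t=5: arr=0 -> substrate=0 bound=0 product=3
t=6: arr=2 -> substrate=0 bound=2 product=3
t=7: arr=0 -> substrate=0 bound=2 product=3
t=8: arr=2 -> substrate=0 bound=2 product=5

Answer: 3 3 0 0 0 0 2 2 2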